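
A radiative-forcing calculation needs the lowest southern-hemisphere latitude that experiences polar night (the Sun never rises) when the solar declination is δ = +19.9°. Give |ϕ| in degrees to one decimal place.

|ϕ| = 70.1°

Polar night requires cos h₀ = −tan ϕ tan δ ≥ 1, i.e. tan ϕ tan δ ≤ −1.
The boundary is |tan ϕ| · |tan δ| = 1, so |ϕ| = 90° − |δ| = 90° − 19.9° = 70.1° in the southern hemisphere.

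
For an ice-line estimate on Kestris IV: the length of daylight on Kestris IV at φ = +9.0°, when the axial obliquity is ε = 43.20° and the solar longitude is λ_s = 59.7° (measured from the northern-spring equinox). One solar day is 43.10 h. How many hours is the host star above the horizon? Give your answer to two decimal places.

23.15 h

Solar declination: sin δ = sin ε · sin λ_s = sin 43.20° × sin 59.7° = 0.59103, so δ = +36.230°.
cos H₀ = −tan φ · tan δ = −tan(+9.0°) × tan(+36.230°) = -0.1160, so H₀ = 1.6871 rad = 96.66°.
Daylight = 2H₀/(2π) × 43.10 h = (1.6871/π) × 43.10 = 23.15 h.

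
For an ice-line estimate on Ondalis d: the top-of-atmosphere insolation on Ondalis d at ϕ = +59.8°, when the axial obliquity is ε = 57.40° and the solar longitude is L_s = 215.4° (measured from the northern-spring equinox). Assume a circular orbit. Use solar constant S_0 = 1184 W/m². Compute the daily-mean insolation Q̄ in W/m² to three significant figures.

Solar declination: sin δ = sin ε · sin L_s = sin 57.40° × sin 215.4° = -0.48802, so δ = -29.210°.
cos h₀ = −tan(+59.8°) tan(-29.210°) = 0.9607, h₀ = 0.2814 rad.
Bracket: h₀ sin ϕ sin δ + cos ϕ cos δ sin h₀ = 0.2814×0.86427×-0.48802 + 0.50302×0.87283×0.27773 = -0.118689 + 0.121938 = 0.003249.
Q̄ = (S_0/π) × [bracket] = (1184/π) × 0.003249 = 1.224 W/m².

Q̄ ≈ 1.22 W/m²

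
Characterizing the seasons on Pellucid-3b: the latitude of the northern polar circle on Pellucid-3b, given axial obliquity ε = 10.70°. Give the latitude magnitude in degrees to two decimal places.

The polar circle is the lowest latitude that experiences at least one full rotation of continuous daylight at the northern-summer solstice; it lies at |ϕ| = 90° − ε = 90° − 10.70° = 79.30°.

79.30°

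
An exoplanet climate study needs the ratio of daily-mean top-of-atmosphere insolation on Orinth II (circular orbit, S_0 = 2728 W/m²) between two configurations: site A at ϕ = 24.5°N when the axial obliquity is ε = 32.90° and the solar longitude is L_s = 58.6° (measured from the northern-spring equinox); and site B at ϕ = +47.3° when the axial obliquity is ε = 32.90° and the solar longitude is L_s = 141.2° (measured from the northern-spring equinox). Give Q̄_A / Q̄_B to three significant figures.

Q̄_A / Q̄_B ≈ 1.05

— Configuration A (ϕ=+24.5°):
Solar declination: sin δ = sin ε · sin L_s = sin 32.90° × sin 58.6° = 0.46363, so δ = +27.621°.
cos h₀ = −tan(+24.5°) tan(+27.621°) = -0.2385, h₀ = 1.8116 rad.
Bracket: h₀ sin ϕ sin δ + cos ϕ cos δ sin h₀ = 1.8116×0.41469×0.46363 + 0.90996×0.88603×0.97115 = 0.348303 + 0.782991 = 1.131294.
Q̄ = (S_0/π) × [bracket] = (2728/π) × 1.131294 = 982.36 W/m².
— Configuration B (ϕ=+47.3°):
Solar declination: sin δ = sin ε · sin L_s = sin 32.90° × sin 141.2° = 0.34036, so δ = +19.899°.
cos h₀ = −tan(+47.3°) tan(+19.899°) = -0.3923, h₀ = 1.9739 rad.
Bracket: h₀ sin ϕ sin δ + cos ϕ cos δ sin h₀ = 1.9739×0.73491×0.34036 + 0.67816×0.94030×0.91986 = 0.493739 + 0.586571 = 1.080310.
Q̄ = (S_0/π) × [bracket] = (2728/π) × 1.080310 = 938.09 W/m².
Ratio Q̄_A / Q̄_B = 982.36 / 938.09 = 1.047.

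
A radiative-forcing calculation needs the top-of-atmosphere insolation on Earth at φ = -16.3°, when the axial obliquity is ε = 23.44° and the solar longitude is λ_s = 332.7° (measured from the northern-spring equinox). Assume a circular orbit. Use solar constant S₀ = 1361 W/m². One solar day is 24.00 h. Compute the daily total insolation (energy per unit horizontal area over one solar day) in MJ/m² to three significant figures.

Solar declination: sin δ = sin ε · sin λ_s = sin 23.44° × sin 332.7° = -0.18245, so δ = -10.512°.
cos H₀ = −tan(-16.3°) tan(-10.512°) = -0.0543, H₀ = 1.6251 rad.
Bracket: H₀ sin φ sin δ + cos φ cos δ sin H₀ = 1.6251×-0.28067×-0.18245 + 0.95981×0.98322×0.99853 = 0.083219 + 0.942317 = 1.025536.
Q̄ = (S₀/π) × [bracket] = (1361/π) × 1.025536 = 444.28 W/m².
Daily total = Q̄ × 24.00 h × 3600 s/h = 444.28 × 24.00 × 3600 / 10⁶ = 38.39 MJ/m².

38.4 MJ/m²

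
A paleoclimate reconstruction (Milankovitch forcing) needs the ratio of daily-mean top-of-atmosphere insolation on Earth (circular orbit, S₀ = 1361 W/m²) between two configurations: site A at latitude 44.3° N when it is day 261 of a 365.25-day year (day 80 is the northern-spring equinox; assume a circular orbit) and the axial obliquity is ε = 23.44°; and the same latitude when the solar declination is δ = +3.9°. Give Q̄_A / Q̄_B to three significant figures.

— Configuration A (φ=+44.3°):
Solar longitude: λ_s = 360° × (261 − 80)/365.25 = 178.398°.
sin δ = sin 23.44° × sin 178.398° = 0.01112, so δ = +0.637°.
cos H₀ = −tan(+44.3°) tan(+0.637°) = -0.0109, H₀ = 1.5816 rad.
Bracket: H₀ sin φ sin δ + cos φ cos δ sin H₀ = 1.5816×0.69842×0.01112 + 0.71569×0.99994×0.99994 = 0.012283 + 0.715604 = 0.727887.
Q̄ = (S₀/π) × [bracket] = (1361/π) × 0.727887 = 315.34 W/m².
— Configuration B (φ=+44.3°):
cos H₀ = −tan(+44.3°) tan(+3.900°) = -0.0665, H₀ = 1.6374 rad.
Bracket: H₀ sin φ sin δ + cos φ cos δ sin H₀ = 1.6374×0.69842×0.06802 + 0.71569×0.99768×0.99778 = 0.077787 + 0.712444 = 0.790231.
Q̄ = (S₀/π) × [bracket] = (1361/π) × 0.790231 = 342.34 W/m².
Ratio Q̄_A / Q̄_B = 315.34 / 342.34 = 0.9211.

Q̄_A / Q̄_B ≈ 0.921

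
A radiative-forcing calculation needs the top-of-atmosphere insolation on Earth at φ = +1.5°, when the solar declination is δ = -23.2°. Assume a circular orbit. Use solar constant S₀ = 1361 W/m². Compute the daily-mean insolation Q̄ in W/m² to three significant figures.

Q̄ ≈ 391 W/m²

cos H₀ = −tan(+1.5°) tan(-23.200°) = 0.0112, H₀ = 1.5596 rad.
Bracket: H₀ sin φ sin δ + cos φ cos δ sin H₀ = 1.5596×0.02618×-0.39394 + 0.99966×0.91914×0.99994 = -0.016085 + 0.918772 = 0.902687.
Q̄ = (S₀/π) × [bracket] = (1361/π) × 0.902687 = 391.1 W/m².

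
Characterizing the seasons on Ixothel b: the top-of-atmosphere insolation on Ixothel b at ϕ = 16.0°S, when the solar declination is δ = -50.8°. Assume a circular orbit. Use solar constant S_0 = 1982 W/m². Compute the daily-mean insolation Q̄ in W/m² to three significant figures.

Q̄ ≈ 619 W/m²

cos h₀ = −tan(-16.0°) tan(-50.800°) = -0.3516, h₀ = 1.9301 rad.
Bracket: h₀ sin ϕ sin δ + cos ϕ cos δ sin h₀ = 1.9301×-0.27564×-0.77494 + 0.96126×0.63203×0.93616 = 0.412278 + 0.568759 = 0.981037.
Q̄ = (S_0/π) × [bracket] = (1982/π) × 0.981037 = 618.9 W/m².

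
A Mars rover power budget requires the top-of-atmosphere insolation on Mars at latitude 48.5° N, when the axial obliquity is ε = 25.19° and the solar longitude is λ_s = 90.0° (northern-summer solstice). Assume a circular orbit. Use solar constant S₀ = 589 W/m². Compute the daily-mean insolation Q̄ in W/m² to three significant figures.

Solar declination: sin δ = sin ε · sin λ_s = sin 25.19° × sin 90.0° = 0.42562, so δ = +25.190°.
cos H₀ = −tan(+48.5°) tan(+25.190°) = -0.5316, H₀ = 2.1313 rad.
Bracket: H₀ sin φ sin δ + cos φ cos δ sin H₀ = 2.1313×0.74896×0.42562 + 0.66262×0.90490×0.84697 = 0.679400 + 0.507847 = 1.187247.
Q̄ = (S₀/π) × [bracket] = (589/π) × 1.187247 = 222.6 W/m².

Q̄ ≈ 223 W/m²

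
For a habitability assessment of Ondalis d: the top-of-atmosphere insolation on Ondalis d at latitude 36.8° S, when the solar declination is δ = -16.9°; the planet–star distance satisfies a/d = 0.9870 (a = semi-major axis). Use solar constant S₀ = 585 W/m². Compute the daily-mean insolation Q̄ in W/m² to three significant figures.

Q̄ ≈ 192 W/m²

cos H₀ = −tan(-36.8°) tan(-16.900°) = -0.2273, H₀ = 1.8001 rad.
Bracket: H₀ sin φ sin δ + cos φ cos δ sin H₀ = 1.8001×-0.59902×-0.29070 + 0.80073×0.95681×0.97383 = 0.313461 + 0.746096 = 1.059557.
Inverse-square distance factor (a/d)² = 0.9870² = 0.974169.
Q̄ = (S₀/π) × 0.974169 × [bracket] = (585/π) × 0.974169 × 1.059557 = 192.2 W/m².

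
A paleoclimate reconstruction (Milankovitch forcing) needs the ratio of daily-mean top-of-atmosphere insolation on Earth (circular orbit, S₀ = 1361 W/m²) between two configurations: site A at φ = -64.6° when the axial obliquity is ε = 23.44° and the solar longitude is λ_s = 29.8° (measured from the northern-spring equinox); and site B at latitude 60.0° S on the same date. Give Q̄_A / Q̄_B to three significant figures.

Q̄_A / Q̄_B ≈ 0.710

— Configuration A (φ=-64.6°):
Solar declination: sin δ = sin ε · sin λ_s = sin 23.44° × sin 29.8° = 0.19769, so δ = +11.402°.
cos H₀ = −tan(-64.6°) tan(+11.402°) = 0.4247, H₀ = 1.1321 rad.
Bracket: H₀ sin φ sin δ + cos φ cos δ sin H₀ = 1.1321×-0.90334×0.19769 + 0.42894×0.98026×0.90533 = -0.202172 + 0.380667 = 0.178495.
Q̄ = (S₀/π) × [bracket] = (1361/π) × 0.178495 = 77.328 W/m².
— Configuration B (φ=-60.0°):
cos H₀ = −tan(-60.0°) tan(+11.402°) = 0.3493, H₀ = 1.2140 rad.
Bracket: H₀ sin φ sin δ + cos φ cos δ sin H₀ = 1.2140×-0.86603×0.19769 + 0.50000×0.98026×0.93701 = -0.207843 + 0.459257 = 0.251414.
Q̄ = (S₀/π) × [bracket] = (1361/π) × 0.251414 = 108.92 W/m².
Ratio Q̄_A / Q̄_B = 77.328 / 108.92 = 0.7100.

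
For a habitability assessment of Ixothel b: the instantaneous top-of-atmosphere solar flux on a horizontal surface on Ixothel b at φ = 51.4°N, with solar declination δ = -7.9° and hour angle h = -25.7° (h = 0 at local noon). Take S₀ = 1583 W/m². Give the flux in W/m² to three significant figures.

711 W/m²

cos θ_z = sin φ sin δ + cos φ cos δ cos h = -0.107416 + 0.556828 = 0.449412.
Flux = S₀ · cos θ_z = 1583 × 0.449412 = 711.4 W/m².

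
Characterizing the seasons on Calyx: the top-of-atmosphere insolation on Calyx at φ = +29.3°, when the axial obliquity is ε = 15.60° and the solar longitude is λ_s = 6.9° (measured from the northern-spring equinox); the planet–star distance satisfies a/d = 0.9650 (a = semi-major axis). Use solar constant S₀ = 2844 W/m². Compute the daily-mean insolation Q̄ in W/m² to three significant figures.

Solar declination: sin δ = sin ε · sin λ_s = sin 15.60° × sin 6.9° = 0.03231, so δ = +1.851°.
cos H₀ = −tan(+29.3°) tan(+1.851°) = -0.0181, H₀ = 1.5889 rad.
Bracket: H₀ sin φ sin δ + cos φ cos δ sin H₀ = 1.5889×0.48938×0.03231 + 0.87207×0.99948×0.99984 = 0.025123 + 0.871477 = 0.896600.
Inverse-square distance factor (a/d)² = 0.9650² = 0.931225.
Q̄ = (S₀/π) × 0.931225 × [bracket] = (2844/π) × 0.931225 × 0.896600 = 755.8 W/m².

Q̄ ≈ 756 W/m²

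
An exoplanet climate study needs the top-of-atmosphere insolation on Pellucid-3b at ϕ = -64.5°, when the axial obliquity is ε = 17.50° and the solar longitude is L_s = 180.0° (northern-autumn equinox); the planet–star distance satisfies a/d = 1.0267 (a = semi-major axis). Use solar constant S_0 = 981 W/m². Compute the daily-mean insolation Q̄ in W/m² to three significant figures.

Solar declination: sin δ = sin ε · sin L_s = sin 17.50° × sin 180.0° = 0.00000, so δ = +0.000°.
cos h₀ = −tan(-64.5°) tan(+0.000°) = 0.0000, h₀ = 1.5708 rad.
Bracket: h₀ sin ϕ sin δ + cos ϕ cos δ sin h₀ = 1.5708×-0.90259×0.00000 + 0.43051×1.00000×1.00000 = -0.000000 + 0.430510 = 0.430510.
Inverse-square distance factor (a/d)² = 1.0267² = 1.054113.
Q̄ = (S_0/π) × 1.054113 × [bracket] = (981/π) × 1.054113 × 0.430510 = 141.7 W/m².

Q̄ ≈ 142 W/m²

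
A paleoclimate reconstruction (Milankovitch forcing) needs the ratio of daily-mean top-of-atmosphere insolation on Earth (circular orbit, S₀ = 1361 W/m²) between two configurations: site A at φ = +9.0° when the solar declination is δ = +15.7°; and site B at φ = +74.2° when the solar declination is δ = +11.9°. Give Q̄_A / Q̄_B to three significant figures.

— Configuration A (φ=+9.0°):
cos H₀ = −tan(+9.0°) tan(+15.700°) = -0.0445, H₀ = 1.6153 rad.
Bracket: H₀ sin φ sin δ + cos φ cos δ sin H₀ = 1.6153×0.15643×0.27060 + 0.98769×0.96269×0.99901 = 0.068376 + 0.949898 = 1.018274.
Q̄ = (S₀/π) × [bracket] = (1361/π) × 1.018274 = 441.14 W/m².
— Configuration B (φ=+74.2°):
cos H₀ = −tan(+74.2°) tan(+11.900°) = -0.7447, H₀ = 2.4109 rad.
Bracket: H₀ sin φ sin δ + cos φ cos δ sin H₀ = 2.4109×0.96222×0.20620 + 0.27228×0.97851×0.66738 = 0.478346 + 0.177809 = 0.656155.
Q̄ = (S₀/π) × [bracket] = (1361/π) × 0.656155 = 284.26 W/m².
Ratio Q̄_A / Q̄_B = 441.14 / 284.26 = 1.552.

Q̄_A / Q̄_B ≈ 1.55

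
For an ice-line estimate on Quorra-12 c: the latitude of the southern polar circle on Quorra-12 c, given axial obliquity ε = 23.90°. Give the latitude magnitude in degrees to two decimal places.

66.10°

The polar circle is the lowest latitude that experiences at least one full rotation of continuous darkness at the northern-summer solstice; it lies at |ϕ| = 90° − ε = 90° − 23.90° = 66.10°.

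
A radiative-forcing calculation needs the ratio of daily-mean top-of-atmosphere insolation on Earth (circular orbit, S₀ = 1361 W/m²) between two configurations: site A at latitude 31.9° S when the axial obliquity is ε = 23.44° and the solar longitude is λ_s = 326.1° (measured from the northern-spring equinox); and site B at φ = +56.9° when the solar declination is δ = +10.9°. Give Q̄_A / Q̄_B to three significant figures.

— Configuration A (φ=-31.9°):
Solar declination: sin δ = sin ε · sin λ_s = sin 23.44° × sin 326.1° = -0.22186, so δ = -12.819°.
cos H₀ = −tan(-31.9°) tan(-12.819°) = -0.1416, H₀ = 1.7129 rad.
Bracket: H₀ sin φ sin δ + cos φ cos δ sin H₀ = 1.7129×-0.52844×-0.22186 + 0.84897×0.97508×0.98992 = 0.200820 + 0.819469 = 1.020289.
Q̄ = (S₀/π) × [bracket] = (1361/π) × 1.020289 = 442.01 W/m².
— Configuration B (φ=+56.9°):
cos H₀ = −tan(+56.9°) tan(+10.900°) = -0.2954, H₀ = 1.8707 rad.
Bracket: H₀ sin φ sin δ + cos φ cos δ sin H₀ = 1.8707×0.83772×0.18910 + 0.54610×0.98196×0.95537 = 0.296343 + 0.512316 = 0.808659.
Q̄ = (S₀/π) × [bracket] = (1361/π) × 0.808659 = 350.33 W/m².
Ratio Q̄_A / Q̄_B = 442.01 / 350.33 = 1.262.

Q̄_A / Q̄_B ≈ 1.26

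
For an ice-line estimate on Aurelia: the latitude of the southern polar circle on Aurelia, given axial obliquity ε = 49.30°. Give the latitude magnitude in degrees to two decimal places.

The polar circle is the lowest latitude that experiences at least one full rotation of continuous darkness at the northern-summer solstice; it lies at |ϕ| = 90° − ε = 90° − 49.30° = 40.70°.

40.70°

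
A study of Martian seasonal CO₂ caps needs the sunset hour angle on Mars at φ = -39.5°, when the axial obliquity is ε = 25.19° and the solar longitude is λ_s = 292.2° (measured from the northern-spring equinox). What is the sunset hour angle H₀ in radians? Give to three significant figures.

Solar declination: sin δ = sin ε · sin λ_s = sin 25.19° × sin 292.2° = -0.39407, so δ = -23.208°.
cos H₀ = −tan φ · tan δ = −tan(-39.5°) × tan(-23.208°) = -0.3534, so H₀ = 1.9321 rad = 110.70°.

H₀ = 1.93 rad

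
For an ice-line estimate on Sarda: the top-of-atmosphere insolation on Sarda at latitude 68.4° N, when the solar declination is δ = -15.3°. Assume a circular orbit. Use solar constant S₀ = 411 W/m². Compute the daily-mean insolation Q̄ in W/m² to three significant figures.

cos H₀ = −tan(+68.4°) tan(-15.300°) = 0.6910, H₀ = 0.8080 rad.
Bracket: H₀ sin φ sin δ + cos φ cos δ sin H₀ = 0.8080×0.92978×-0.26387 + 0.36812×0.96456×0.72290 = -0.198236 + 0.256683 = 0.058447.
Q̄ = (S₀/π) × [bracket] = (411/π) × 0.058447 = 7.646 W/m².

Q̄ ≈ 7.65 W/m²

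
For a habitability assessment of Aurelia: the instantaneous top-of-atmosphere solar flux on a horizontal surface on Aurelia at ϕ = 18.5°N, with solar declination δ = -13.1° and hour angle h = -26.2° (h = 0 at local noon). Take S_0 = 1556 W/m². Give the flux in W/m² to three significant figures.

cos θ_z = sin ϕ sin δ + cos ϕ cos δ cos h = -0.071918 + 0.828748 = 0.756830.
Flux = S_0 · cos θ_z = 1556 × 0.756830 = 1178 W/m².

1.18e+03 W/m²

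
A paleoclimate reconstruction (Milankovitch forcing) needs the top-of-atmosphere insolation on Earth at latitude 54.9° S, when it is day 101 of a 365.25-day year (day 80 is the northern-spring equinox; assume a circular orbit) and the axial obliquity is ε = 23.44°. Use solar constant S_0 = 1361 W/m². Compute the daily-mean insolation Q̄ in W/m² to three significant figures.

Solar longitude: L_s = 360° × (101 − 80)/365.25 = 20.698°.
sin δ = sin 23.44° × sin 20.698° = 0.14060, so δ = +8.082°.
cos h₀ = −tan(-54.9°) tan(+8.082°) = 0.2021, h₀ = 1.3673 rad.
Bracket: h₀ sin ϕ sin δ + cos ϕ cos δ sin h₀ = 1.3673×-0.81815×0.14060 + 0.57501×0.99007×0.97937 = -0.157283 + 0.557555 = 0.400272.
Q̄ = (S_0/π) × [bracket] = (1361/π) × 0.400272 = 173.4 W/m².

Q̄ ≈ 173 W/m²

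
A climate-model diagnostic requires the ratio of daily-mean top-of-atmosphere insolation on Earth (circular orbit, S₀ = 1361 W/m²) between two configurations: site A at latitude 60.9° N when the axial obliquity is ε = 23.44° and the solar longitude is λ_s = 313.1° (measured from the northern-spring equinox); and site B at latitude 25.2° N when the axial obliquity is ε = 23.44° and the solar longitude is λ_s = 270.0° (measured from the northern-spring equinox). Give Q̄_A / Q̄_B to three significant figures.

Q̄_A / Q̄_B ≈ 0.237

— Configuration A (φ=+60.9°):
Solar declination: sin δ = sin ε · sin λ_s = sin 23.44° × sin 313.1° = -0.29045, so δ = -16.885°.
cos H₀ = −tan(+60.9°) tan(-16.885°) = 0.5453, H₀ = 0.9940 rad.
Bracket: H₀ sin φ sin δ + cos φ cos δ sin H₀ = 0.9940×0.87377×-0.29045 + 0.48634×0.95689×0.83821 = -0.252264 + 0.390081 = 0.137817.
Q̄ = (S₀/π) × [bracket] = (1361/π) × 0.137817 = 59.705 W/m².
— Configuration B (φ=+25.2°):
Solar declination: sin δ = sin ε · sin λ_s = sin 23.44° × sin 270.0° = -0.39779, so δ = -23.440°.
cos H₀ = −tan(+25.2°) tan(-23.440°) = 0.2040, H₀ = 1.3653 rad.
Bracket: H₀ sin φ sin δ + cos φ cos δ sin H₀ = 1.3653×0.42578×-0.39779 + 0.90483×0.91748×0.97897 = -0.231242 + 0.812705 = 0.581463.
Q̄ = (S₀/π) × [bracket] = (1361/π) × 0.581463 = 251.90 W/m².
Ratio Q̄_A / Q̄_B = 59.705 / 251.90 = 0.2370.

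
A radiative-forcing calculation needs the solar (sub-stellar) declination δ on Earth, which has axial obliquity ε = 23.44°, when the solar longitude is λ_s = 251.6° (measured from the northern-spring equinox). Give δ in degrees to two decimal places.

δ = -22.18°

sin δ = sin ε · sin λ_s = sin 23.44° × sin 251.6° = -0.377452.
δ = arcsin(-0.377452) = -22.18°.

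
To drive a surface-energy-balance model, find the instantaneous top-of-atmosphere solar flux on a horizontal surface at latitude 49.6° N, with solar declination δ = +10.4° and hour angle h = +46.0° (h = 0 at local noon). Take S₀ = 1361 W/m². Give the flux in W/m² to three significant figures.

cos θ_z = sin φ sin δ + cos φ cos δ cos h = 0.137472 + 0.442825 = 0.580297.
Flux = S₀ · cos θ_z = 1361 × 0.580297 = 789.8 W/m².

790 W/m²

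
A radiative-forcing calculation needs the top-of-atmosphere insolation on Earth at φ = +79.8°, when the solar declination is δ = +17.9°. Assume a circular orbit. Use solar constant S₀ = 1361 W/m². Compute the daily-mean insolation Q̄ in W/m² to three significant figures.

Q̄ ≈ 412 W/m²

cos H₀ = −tan(+79.8°) tan(+17.900°) = -1.7951 ≤ −1 ⇒ polar day, H₀ = π.
Bracket: H₀ sin φ sin δ + cos φ cos δ sin H₀ = 3.1416×0.98420×0.30736 + 0.17708×0.95159×0.00000 = 0.950346 + 0.000000 = 0.950346.
Q̄ = (S₀/π) × [bracket] = (1361/π) × 0.950346 = 411.7 W/m².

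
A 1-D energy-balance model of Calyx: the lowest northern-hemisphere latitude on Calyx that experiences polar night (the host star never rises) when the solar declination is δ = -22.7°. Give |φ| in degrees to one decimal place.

|φ| = 67.3°

Polar night requires cos H₀ = −tan φ tan δ ≥ 1, i.e. tan φ tan δ ≤ −1.
The boundary is |tan φ| · |tan δ| = 1, so |φ| = 90° − |δ| = 90° − 22.7° = 67.3° in the northern hemisphere.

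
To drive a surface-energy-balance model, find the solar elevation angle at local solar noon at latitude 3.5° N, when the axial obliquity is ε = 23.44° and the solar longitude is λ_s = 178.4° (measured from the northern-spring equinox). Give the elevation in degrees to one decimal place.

87.1°

Solar declination: sin δ = sin ε · sin λ_s = sin 23.44° × sin 178.4° = 0.01111, so δ = +0.636°.
At local noon the hour angle is zero, so the zenith angle equals |φ − δ| = |+3.5° − (+0.636°)| = 2.864°.
Elevation = 90° − 2.864° = 87.1°.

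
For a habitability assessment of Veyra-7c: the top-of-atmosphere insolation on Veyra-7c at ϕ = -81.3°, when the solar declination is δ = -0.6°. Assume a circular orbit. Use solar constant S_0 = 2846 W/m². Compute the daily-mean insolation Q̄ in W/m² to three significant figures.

cos h₀ = −tan(-81.3°) tan(-0.600°) = -0.0684, h₀ = 1.6393 rad.
Bracket: h₀ sin ϕ sin δ + cos ϕ cos δ sin h₀ = 1.6393×-0.98849×-0.01047 + 0.15126×0.99995×0.99766 = 0.016966 + 0.150899 = 0.167865.
Q̄ = (S_0/π) × [bracket] = (2846/π) × 0.167865 = 152.1 W/m².

Q̄ ≈ 152 W/m²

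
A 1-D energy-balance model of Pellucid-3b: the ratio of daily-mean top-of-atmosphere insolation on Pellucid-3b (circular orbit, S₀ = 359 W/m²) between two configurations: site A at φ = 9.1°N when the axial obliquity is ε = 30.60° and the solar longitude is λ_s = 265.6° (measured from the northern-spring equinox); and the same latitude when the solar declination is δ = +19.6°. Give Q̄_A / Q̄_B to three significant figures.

Q̄_A / Q̄_B ≈ 0.718

— Configuration A (φ=+9.1°):
Solar declination: sin δ = sin ε · sin λ_s = sin 30.60° × sin 265.6° = -0.50754, so δ = -30.500°.
cos H₀ = −tan(+9.1°) tan(-30.500°) = 0.0944, H₀ = 1.4763 rad.
Bracket: H₀ sin φ sin δ + cos φ cos δ sin H₀ = 1.4763×0.15816×-0.50754 + 0.98741×0.86163×0.99554 = -0.118506 + 0.846988 = 0.728482.
Q̄ = (S₀/π) × [bracket] = (359/π) × 0.728482 = 83.246 W/m².
— Configuration B (φ=+9.1°):
cos H₀ = −tan(+9.1°) tan(+19.600°) = -0.0570, H₀ = 1.6279 rad.
Bracket: H₀ sin φ sin δ + cos φ cos δ sin H₀ = 1.6279×0.15816×0.33545 + 0.98741×0.94206×0.99837 = 0.086368 + 0.928683 = 1.015051.
Q̄ = (S₀/π) × [bracket] = (359/π) × 1.015051 = 115.99 W/m².
Ratio Q̄_A / Q̄_B = 83.246 / 115.99 = 0.7177.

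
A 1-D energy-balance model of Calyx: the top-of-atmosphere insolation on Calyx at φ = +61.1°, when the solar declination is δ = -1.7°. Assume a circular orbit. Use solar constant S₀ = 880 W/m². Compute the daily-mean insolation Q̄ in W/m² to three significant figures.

Q̄ ≈ 124 W/m²

cos H₀ = −tan(+61.1°) tan(-1.700°) = 0.0538, H₀ = 1.5170 rad.
Bracket: H₀ sin φ sin δ + cos φ cos δ sin H₀ = 1.5170×0.87546×-0.02967 + 0.48328×0.99956×0.99855 = -0.039404 + 0.482367 = 0.442963.
Q̄ = (S₀/π) × [bracket] = (880/π) × 0.442963 = 124.1 W/m².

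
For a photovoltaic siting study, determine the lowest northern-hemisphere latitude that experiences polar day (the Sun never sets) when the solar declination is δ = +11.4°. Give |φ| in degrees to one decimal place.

|φ| = 78.6°

Polar day requires cos H₀ = −tan φ tan δ ≤ −1, i.e. tan φ tan δ ≥ 1.
The boundary is |tan φ| · |tan δ| = 1, so |φ| = 90° − |δ| = 90° − 11.4° = 78.6° in the northern hemisphere.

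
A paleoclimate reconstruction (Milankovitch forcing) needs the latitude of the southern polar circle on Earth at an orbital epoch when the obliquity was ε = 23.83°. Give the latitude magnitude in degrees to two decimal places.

The polar circle is the lowest latitude that experiences at least one full rotation of continuous darkness at the northern-summer solstice; it lies at |φ| = 90° − ε = 90° − 23.83° = 66.17°.

66.17°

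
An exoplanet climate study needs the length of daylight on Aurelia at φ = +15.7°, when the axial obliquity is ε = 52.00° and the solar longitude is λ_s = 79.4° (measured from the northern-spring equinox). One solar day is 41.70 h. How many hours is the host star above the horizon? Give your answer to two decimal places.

25.51 h

Solar declination: sin δ = sin ε · sin λ_s = sin 52.00° × sin 79.4° = 0.77456, so δ = +50.765°.
cos H₀ = −tan φ · tan δ = −tan(+15.7°) × tan(+50.765°) = -0.3442, so H₀ = 1.9222 rad = 110.13°.
Daylight = 2H₀/(2π) × 41.70 h = (1.9222/π) × 41.70 = 25.51 h.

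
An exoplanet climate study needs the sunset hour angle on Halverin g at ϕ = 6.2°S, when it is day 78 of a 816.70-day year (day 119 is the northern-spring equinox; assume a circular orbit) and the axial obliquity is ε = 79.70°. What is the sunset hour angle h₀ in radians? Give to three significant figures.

h₀ = 1.61 rad

Solar longitude: L_s = 360° × (78 − 119)/816.70 = -18.073°, i.e. -18.073° + 360° = 341.927°.
sin δ = sin 79.70° × sin 341.927° = -0.30522, so δ = -17.772°.
cos h₀ = −tan ϕ · tan δ = −tan(-6.2°) × tan(-17.772°) = -0.0348, so h₀ = 1.6056 rad = 92.00°.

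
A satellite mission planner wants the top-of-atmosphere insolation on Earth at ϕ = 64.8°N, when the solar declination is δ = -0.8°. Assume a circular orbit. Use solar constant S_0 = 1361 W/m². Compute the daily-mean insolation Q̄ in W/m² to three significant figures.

cos h₀ = −tan(+64.8°) tan(-0.800°) = 0.0297, h₀ = 1.5411 rad.
Bracket: h₀ sin ϕ sin δ + cos ϕ cos δ sin h₀ = 1.5411×0.90483×-0.01396 + 0.42578×0.99990×0.99956 = -0.019466 + 0.425550 = 0.406084.
Q̄ = (S_0/π) × [bracket] = (1361/π) × 0.406084 = 175.9 W/m².

Q̄ ≈ 176 W/m²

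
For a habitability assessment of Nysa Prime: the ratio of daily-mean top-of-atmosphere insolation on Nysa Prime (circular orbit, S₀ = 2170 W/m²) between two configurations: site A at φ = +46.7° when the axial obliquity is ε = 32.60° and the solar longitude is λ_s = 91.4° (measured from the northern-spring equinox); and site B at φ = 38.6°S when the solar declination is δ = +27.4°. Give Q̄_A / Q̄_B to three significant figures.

Q̄_A / Q̄_B ≈ 4.40

— Configuration A (φ=+46.7°):
Solar declination: sin δ = sin ε · sin λ_s = sin 32.60° × sin 91.4° = 0.53861, so δ = +32.589°.
cos H₀ = −tan(+46.7°) tan(+32.589°) = -0.6784, H₀ = 2.3163 rad.
Bracket: H₀ sin φ sin δ + cos φ cos δ sin H₀ = 2.3163×0.72777×0.53861 + 0.68582×0.84256×0.73473 = 0.907953 + 0.424560 = 1.332513.
Q̄ = (S₀/π) × [bracket] = (2170/π) × 1.332513 = 920.41 W/m².
— Configuration B (φ=-38.6°):
cos H₀ = −tan(-38.6°) tan(+27.400°) = 0.4138, H₀ = 1.1442 rad.
Bracket: H₀ sin φ sin δ + cos φ cos δ sin H₀ = 1.1442×-0.62388×0.46020 + 0.78152×0.88782×0.91037 = -0.328511 + 0.631659 = 0.303148.
Q̄ = (S₀/π) × [bracket] = (2170/π) × 0.303148 = 209.39 W/m².
Ratio Q̄_A / Q̄_B = 920.41 / 209.39 = 4.396.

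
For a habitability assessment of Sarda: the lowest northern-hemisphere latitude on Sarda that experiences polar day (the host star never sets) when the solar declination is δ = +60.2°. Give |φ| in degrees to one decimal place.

|φ| = 29.8°

Polar day requires cos H₀ = −tan φ tan δ ≤ −1, i.e. tan φ tan δ ≥ 1.
The boundary is |tan φ| · |tan δ| = 1, so |φ| = 90° − |δ| = 90° − 60.2° = 29.8° in the northern hemisphere.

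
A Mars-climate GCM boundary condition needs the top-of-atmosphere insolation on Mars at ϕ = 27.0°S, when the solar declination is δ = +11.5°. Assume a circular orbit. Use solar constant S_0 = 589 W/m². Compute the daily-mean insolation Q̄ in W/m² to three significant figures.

Q̄ ≈ 138 W/m²

cos h₀ = −tan(-27.0°) tan(+11.500°) = 0.1037, h₀ = 1.4669 rad.
Bracket: h₀ sin ϕ sin δ + cos ϕ cos δ sin h₀ = 1.4669×-0.45399×0.19937 + 0.89101×0.97992×0.99461 = -0.132772 + 0.868412 = 0.735640.
Q̄ = (S_0/π) × [bracket] = (589/π) × 0.735640 = 137.9 W/m².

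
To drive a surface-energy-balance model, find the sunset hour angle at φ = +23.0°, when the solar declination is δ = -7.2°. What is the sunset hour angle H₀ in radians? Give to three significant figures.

cos H₀ = −tan φ · tan δ = −tan(+23.0°) × tan(-7.200°) = 0.0536, so H₀ = 1.5171 rad = 86.93°.

H₀ = 1.52 rad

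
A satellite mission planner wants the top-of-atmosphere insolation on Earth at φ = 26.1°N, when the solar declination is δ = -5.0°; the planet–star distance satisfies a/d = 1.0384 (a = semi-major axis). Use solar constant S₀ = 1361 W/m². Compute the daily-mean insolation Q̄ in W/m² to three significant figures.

Q̄ ≈ 390 W/m²

cos H₀ = −tan(+26.1°) tan(-5.000°) = 0.0429, H₀ = 1.5279 rad.
Bracket: H₀ sin φ sin δ + cos φ cos δ sin H₀ = 1.5279×0.43994×-0.08716 + 0.89803×0.99619×0.99908 = -0.058588 + 0.893785 = 0.835197.
Inverse-square distance factor (a/d)² = 1.0384² = 1.078275.
Q̄ = (S₀/π) × 1.078275 × [bracket] = (1361/π) × 1.078275 × 0.835197 = 390.1 W/m².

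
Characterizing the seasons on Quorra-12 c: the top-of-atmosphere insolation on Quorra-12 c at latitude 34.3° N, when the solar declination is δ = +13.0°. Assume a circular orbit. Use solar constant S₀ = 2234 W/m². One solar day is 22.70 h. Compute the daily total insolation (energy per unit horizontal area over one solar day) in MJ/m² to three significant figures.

cos H₀ = −tan(+34.3°) tan(+13.000°) = -0.1575, H₀ = 1.7289 rad.
Bracket: H₀ sin φ sin δ + cos φ cos δ sin H₀ = 1.7289×0.56353×0.22495 + 0.82610×0.97437×0.98752 = 0.219166 + 0.794882 = 1.014048.
Q̄ = (S₀/π) × [bracket] = (2234/π) × 1.014048 = 721.09 W/m².
Daily total = Q̄ × 22.70 h × 3600 s/h = 721.09 × 22.70 × 3600 / 10⁶ = 58.93 MJ/m².

58.9 MJ/m²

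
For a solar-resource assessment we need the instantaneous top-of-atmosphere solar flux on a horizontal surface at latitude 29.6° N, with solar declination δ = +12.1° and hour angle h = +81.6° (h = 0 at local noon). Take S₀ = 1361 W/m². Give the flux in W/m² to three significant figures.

cos θ_z = sin φ sin δ + cos φ cos δ cos h = 0.103539 + 0.124197 = 0.227736.
Flux = S₀ · cos θ_z = 1361 × 0.227736 = 309.9 W/m².

310 W/m²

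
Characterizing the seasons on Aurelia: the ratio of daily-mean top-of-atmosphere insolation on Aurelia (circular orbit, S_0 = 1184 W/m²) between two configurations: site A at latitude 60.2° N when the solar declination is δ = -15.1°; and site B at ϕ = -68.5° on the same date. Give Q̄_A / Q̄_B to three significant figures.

Q̄_A / Q̄_B ≈ 0.218

— Configuration A (ϕ=+60.2°):
cos h₀ = −tan(+60.2°) tan(-15.100°) = 0.4711, h₀ = 1.0802 rad.
Bracket: h₀ sin ϕ sin δ + cos ϕ cos δ sin h₀ = 1.0802×0.86777×-0.26050 + 0.49697×0.96547×0.88206 = -0.244184 + 0.423221 = 0.179037.
Q̄ = (S_0/π) × [bracket] = (1184/π) × 0.179037 = 67.475 W/m².
— Configuration B (ϕ=-68.5°):
cos h₀ = −tan(-68.5°) tan(-15.100°) = -0.6850, h₀ = 2.3254 rad.
Bracket: h₀ sin ϕ sin δ + cos ϕ cos δ sin h₀ = 2.3254×-0.93042×-0.26050 + 0.36650×0.96547×0.72856 = 0.563617 + 0.257797 = 0.821414.
Q̄ = (S_0/π) × [bracket] = (1184/π) × 0.821414 = 309.57 W/m².
Ratio Q̄_A / Q̄_B = 67.475 / 309.57 = 0.2180.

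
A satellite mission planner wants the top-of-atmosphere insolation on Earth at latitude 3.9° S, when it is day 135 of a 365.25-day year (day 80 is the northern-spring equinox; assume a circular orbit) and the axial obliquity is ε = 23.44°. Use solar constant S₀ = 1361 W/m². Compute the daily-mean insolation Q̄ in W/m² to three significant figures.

Solar longitude: λ_s = 360° × (135 − 80)/365.25 = 54.209°.
sin δ = sin 23.44° × sin 54.209° = 0.32267, so δ = +18.824°.
cos H₀ = −tan(-3.9°) tan(+18.824°) = 0.0232, H₀ = 1.5476 rad.
Bracket: H₀ sin φ sin δ + cos φ cos δ sin H₀ = 1.5476×-0.06802×0.32267 + 0.99768×0.94651×0.99973 = -0.033967 + 0.944059 = 0.910092.
Q̄ = (S₀/π) × [bracket] = (1361/π) × 0.910092 = 394.3 W/m².

Q̄ ≈ 394 W/m²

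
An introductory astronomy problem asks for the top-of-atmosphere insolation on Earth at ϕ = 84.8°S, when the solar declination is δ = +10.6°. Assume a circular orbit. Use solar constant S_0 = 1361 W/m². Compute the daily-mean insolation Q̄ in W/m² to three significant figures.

cos h₀ = −tan(-84.8°) tan(+10.600°) = 2.0564 ≥ 1 ⇒ polar night, h₀ = 0 and Q̄ = 0.

Q̄ ≈ 0.00 W/m²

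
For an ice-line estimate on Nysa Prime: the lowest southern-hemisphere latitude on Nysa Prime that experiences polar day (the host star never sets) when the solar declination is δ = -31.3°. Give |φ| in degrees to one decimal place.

|φ| = 58.7°

Polar day requires cos H₀ = −tan φ tan δ ≤ −1, i.e. tan φ tan δ ≥ 1.
The boundary is |tan φ| · |tan δ| = 1, so |φ| = 90° − |δ| = 90° − 31.3° = 58.7° in the southern hemisphere.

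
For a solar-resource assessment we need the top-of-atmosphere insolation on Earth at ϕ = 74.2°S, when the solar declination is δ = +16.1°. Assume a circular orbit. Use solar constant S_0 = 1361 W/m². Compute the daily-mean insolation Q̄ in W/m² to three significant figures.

Q̄ ≈ 0.00 W/m²

cos h₀ = −tan(-74.2°) tan(+16.100°) = 1.0200 ≥ 1 ⇒ polar night, h₀ = 0 and Q̄ = 0.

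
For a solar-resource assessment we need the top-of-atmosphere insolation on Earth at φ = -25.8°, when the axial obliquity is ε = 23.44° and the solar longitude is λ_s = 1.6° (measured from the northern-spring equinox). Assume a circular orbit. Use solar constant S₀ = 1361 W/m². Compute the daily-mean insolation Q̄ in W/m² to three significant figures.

Solar declination: sin δ = sin ε · sin λ_s = sin 23.44° × sin 1.6° = 0.01111, so δ = +0.636°.
cos H₀ = −tan(-25.8°) tan(+0.636°) = 0.0054, H₀ = 1.5654 rad.
Bracket: H₀ sin φ sin δ + cos φ cos δ sin H₀ = 1.5654×-0.43523×0.01111 + 0.90032×0.99994×0.99999 = -0.007569 + 0.900257 = 0.892688.
Q̄ = (S₀/π) × [bracket] = (1361/π) × 0.892688 = 386.7 W/m².

Q̄ ≈ 387 W/m²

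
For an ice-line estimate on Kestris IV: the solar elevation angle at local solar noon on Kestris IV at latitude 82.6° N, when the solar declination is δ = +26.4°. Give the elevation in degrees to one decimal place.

33.8°

At local noon the hour angle is zero, so the zenith angle equals |ϕ − δ| = |+82.6° − (+26.400°)| = 56.200°.
Elevation = 90° − 56.200° = 33.8°.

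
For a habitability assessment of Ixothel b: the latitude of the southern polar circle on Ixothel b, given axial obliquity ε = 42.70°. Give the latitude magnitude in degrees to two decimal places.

47.30°

The polar circle is the lowest latitude that experiences at least one full rotation of continuous darkness at the northern-summer solstice; it lies at |φ| = 90° − ε = 90° − 42.70° = 47.30°.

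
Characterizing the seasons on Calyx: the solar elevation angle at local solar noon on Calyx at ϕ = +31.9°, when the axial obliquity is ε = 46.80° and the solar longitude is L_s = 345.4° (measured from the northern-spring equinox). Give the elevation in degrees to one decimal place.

Solar declination: sin δ = sin ε · sin L_s = sin 46.80° × sin 345.4° = -0.18375, so δ = -10.588°.
At local noon the hour angle is zero, so the zenith angle equals |ϕ − δ| = |+31.9° − (-10.588°)| = 42.488°.
Elevation = 90° − 42.488° = 47.5°.

47.5°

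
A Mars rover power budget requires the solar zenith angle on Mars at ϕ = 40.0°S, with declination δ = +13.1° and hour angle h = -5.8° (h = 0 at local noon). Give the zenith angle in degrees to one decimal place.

θ_z = 53.4°

cos θ_z = sin ϕ sin δ + cos ϕ cos δ cos h = -0.145689 + 0.742289 = 0.596600.
θ_z = arccos(0.596600) = 53.4°.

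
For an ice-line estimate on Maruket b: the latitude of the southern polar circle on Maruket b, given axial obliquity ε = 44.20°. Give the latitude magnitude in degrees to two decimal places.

The polar circle is the lowest latitude that experiences at least one full rotation of continuous darkness at the northern-summer solstice; it lies at |ϕ| = 90° − ε = 90° − 44.20° = 45.80°.

45.80°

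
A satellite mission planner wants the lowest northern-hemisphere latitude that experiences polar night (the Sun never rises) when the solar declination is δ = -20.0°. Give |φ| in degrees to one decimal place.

Polar night requires cos H₀ = −tan φ tan δ ≥ 1, i.e. tan φ tan δ ≤ −1.
The boundary is |tan φ| · |tan δ| = 1, so |φ| = 90° − |δ| = 90° − 20.0° = 70.0° in the northern hemisphere.

|φ| = 70.0°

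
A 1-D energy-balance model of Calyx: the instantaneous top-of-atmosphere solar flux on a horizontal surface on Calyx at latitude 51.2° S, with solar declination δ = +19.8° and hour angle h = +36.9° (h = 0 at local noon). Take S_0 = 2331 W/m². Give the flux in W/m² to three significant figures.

cos θ_z = sin ϕ sin δ + cos ϕ cos δ cos h = -0.263991 + 0.471462 = 0.207471.
Flux = S_0 · cos θ_z = 2331 × 0.207471 = 483.6 W/m².

484 W/m²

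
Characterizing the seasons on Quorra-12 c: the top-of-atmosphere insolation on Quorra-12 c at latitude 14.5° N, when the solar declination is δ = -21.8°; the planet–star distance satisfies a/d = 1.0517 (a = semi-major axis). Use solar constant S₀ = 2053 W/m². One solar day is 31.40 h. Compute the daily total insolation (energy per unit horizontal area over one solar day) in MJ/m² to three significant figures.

cos H₀ = −tan(+14.5°) tan(-21.800°) = 0.1034, H₀ = 1.4672 rad.
Bracket: H₀ sin φ sin δ + cos φ cos δ sin H₀ = 1.4672×0.25038×-0.37137 + 0.96815×0.92849×0.99464 = -0.136426 + 0.894099 = 0.757673.
Inverse-square distance factor (a/d)² = 1.0517² = 1.106073.
Q̄ = (S₀/π) × 1.106073 × [bracket] = (2053/π) × 1.106073 × 0.757673 = 547.65 W/m².
Daily total = Q̄ × 31.40 h × 3600 s/h = 547.65 × 31.40 × 3600 / 10⁶ = 61.91 MJ/m².

61.9 MJ/m²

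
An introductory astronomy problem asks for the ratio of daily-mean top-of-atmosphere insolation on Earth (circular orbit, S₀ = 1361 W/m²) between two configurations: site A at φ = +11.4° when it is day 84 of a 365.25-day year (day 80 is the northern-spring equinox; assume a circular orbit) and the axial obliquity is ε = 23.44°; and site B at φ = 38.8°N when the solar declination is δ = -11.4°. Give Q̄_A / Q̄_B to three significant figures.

Q̄_A / Q̄_B ≈ 1.71

— Configuration A (φ=+11.4°):
Solar longitude: λ_s = 360° × (84 − 80)/365.25 = 3.943°.
sin δ = sin 23.44° × sin 3.943° = 0.02735, so δ = +1.567°.
cos H₀ = −tan(+11.4°) tan(+1.567°) = -0.0055, H₀ = 1.5763 rad.
Bracket: H₀ sin φ sin δ + cos φ cos δ sin H₀ = 1.5763×0.19766×0.02735 + 0.98027×0.99963×0.99998 = 0.008521 + 0.979888 = 0.988409.
Q̄ = (S₀/π) × [bracket] = (1361/π) × 0.988409 = 428.20 W/m².
— Configuration B (φ=+38.8°):
cos H₀ = −tan(+38.8°) tan(-11.400°) = 0.1621, H₀ = 1.4080 rad.
Bracket: H₀ sin φ sin δ + cos φ cos δ sin H₀ = 1.4080×0.62660×-0.19766 + 0.77934×0.98027×0.98677 = -0.174386 + 0.753856 = 0.579470.
Q̄ = (S₀/π) × [bracket] = (1361/π) × 0.579470 = 251.04 W/m².
Ratio Q̄_A / Q̄_B = 428.20 / 251.04 = 1.706.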